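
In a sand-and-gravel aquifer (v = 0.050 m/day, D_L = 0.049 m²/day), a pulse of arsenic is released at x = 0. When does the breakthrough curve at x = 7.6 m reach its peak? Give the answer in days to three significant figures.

134 days

For the 1D instantaneous-source solution, setting ∂C/∂t = 0 at fixed x gives v²t² + 2Dt − x² = 0, so t = (√(D² + v²x²) − D)/v².
√(D² + v²x²) = √(0.049² + 0.050² × 7.6²) = 0.3831; v² = 0.0025.
t = (0.3831 − 0.049)/0.0025 = 134 days (vs. the pure-advection estimate x/v = 152 d).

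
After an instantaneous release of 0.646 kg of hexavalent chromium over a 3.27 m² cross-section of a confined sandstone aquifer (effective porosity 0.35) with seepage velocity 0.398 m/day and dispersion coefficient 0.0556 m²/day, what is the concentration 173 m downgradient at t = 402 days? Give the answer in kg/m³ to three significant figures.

0.00508 kg/m³

For an instantaneous plane source, C(x,t) = M/(n_e·A·√(4πDt)) · exp(−(x−vt)²/(4Dt)), with n_e·A the pore (flow) area.
Plume center vt = 0.398 × 402 = 159.996 m, so the well at 173 m is 13.004 m downgradient of the peak.
√(4πDt) = 16.76 m, giving peak height M/(n_e·A·√(4πDt)) = 0.646/(0.35 × 3.27 × 16.76) = 0.03368 kg/m³.
(x−vt)²/(4Dt) = (13.004)²/(4 × 0.0556 × 402) = 1.891; exp(−1.891) = 0.1509.
C = 0.03368 × 0.1509 = 0.00508 kg/m³.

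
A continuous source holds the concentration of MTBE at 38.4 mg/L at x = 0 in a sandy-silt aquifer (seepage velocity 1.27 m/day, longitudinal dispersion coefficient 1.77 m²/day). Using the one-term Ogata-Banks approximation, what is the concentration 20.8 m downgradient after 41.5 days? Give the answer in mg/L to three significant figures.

38.2 mg/L

For a continuous step input, C/C₀ ≈ ½·erfc((x−vt)/(2√(Dt))).
vt = 1.27 × 41.5 = 52.705 m and 2√(Dt) = 2√(1.77 × 41.5) = 17.14 m.
Argument (x−vt)/(2√(Dt)) = (20.8 − 52.705)/17.14 = -1.861; ½·erfc(-1.861) = 0.9958.
C = 38.4 × 0.9958 = 38.2 mg/L.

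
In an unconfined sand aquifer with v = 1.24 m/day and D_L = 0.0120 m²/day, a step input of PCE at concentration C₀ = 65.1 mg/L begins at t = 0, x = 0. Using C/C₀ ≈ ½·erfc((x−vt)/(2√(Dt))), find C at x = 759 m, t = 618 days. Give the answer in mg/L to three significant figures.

63.2 mg/L

For a continuous step input, C/C₀ ≈ ½·erfc((x−vt)/(2√(Dt))).
vt = 1.24 × 618 = 766.32 m and 2√(Dt) = 2√(0.0120 × 618) = 5.446 m.
Argument (x−vt)/(2√(Dt)) = (759 − 766.32)/5.446 = -1.344; ½·erfc(-1.344) = 0.9713.
C = 65.1 × 0.9713 = 63.2 mg/L.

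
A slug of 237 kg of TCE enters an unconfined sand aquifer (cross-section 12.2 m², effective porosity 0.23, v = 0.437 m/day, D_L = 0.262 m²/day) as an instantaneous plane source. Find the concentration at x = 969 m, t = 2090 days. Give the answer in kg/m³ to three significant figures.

For an instantaneous plane source, C(x,t) = M/(n_e·A·√(4πDt)) · exp(−(x−vt)²/(4Dt)), with n_e·A the pore (flow) area.
Plume center vt = 0.437 × 2090 = 913.33 m, so the well at 969 m is 55.67 m downgradient of the peak.
√(4πDt) = 82.95 m, giving peak height M/(n_e·A·√(4πDt)) = 237/(0.23 × 12.2 × 82.95) = 1.018 kg/m³.
(x−vt)²/(4Dt) = (55.67)²/(4 × 0.262 × 2090) = 1.415; exp(−1.415) = 0.2429.
C = 1.018 × 0.2429 = 0.247 kg/m³.

0.247 kg/m³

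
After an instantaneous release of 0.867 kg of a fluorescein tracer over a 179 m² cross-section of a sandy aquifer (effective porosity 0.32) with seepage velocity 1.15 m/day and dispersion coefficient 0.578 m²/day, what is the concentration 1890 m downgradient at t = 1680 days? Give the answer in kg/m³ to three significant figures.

8.70e-05 kg/m³

For an instantaneous plane source, C(x,t) = M/(n_e·A·√(4πDt)) · exp(−(x−vt)²/(4Dt)), with n_e·A the pore (flow) area.
Plume center vt = 1.15 × 1680 = 1932 m, so the well at 1890 m is 42 m upgradient of the peak.
√(4πDt) = 110.5 m, giving peak height M/(n_e·A·√(4πDt)) = 0.867/(0.32 × 179 × 110.5) = 0.0001370 kg/m³.
(x−vt)²/(4Dt) = (-42)²/(4 × 0.578 × 1680) = 0.4542; exp(−0.4542) = 0.6350.
C = 0.0001370 × 0.6350 = 8.70e-05 kg/m³.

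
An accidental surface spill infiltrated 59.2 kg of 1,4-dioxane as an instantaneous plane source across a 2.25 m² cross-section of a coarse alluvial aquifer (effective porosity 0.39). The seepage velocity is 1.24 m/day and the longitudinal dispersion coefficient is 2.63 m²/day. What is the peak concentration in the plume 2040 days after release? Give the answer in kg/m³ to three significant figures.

0.260 kg/m³

The peak of an instantaneous 1D plume sits at x = vt; there the Gaussian factor is 1 and C_max = M/(n_e·A·√(4πDt)), where n_e·A is the pore area the mass is dissolved in.
√(4πDt) = √(4π × 2.63 × 2040) = 259.7 m, so C_max = 59.2/(0.39 × 2.25 × 259.7) = 0.260 kg/m³.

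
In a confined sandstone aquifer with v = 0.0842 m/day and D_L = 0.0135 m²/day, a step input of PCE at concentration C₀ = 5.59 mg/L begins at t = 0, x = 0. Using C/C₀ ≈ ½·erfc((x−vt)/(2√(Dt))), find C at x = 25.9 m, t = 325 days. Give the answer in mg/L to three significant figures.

For a continuous step input, C/C₀ ≈ ½·erfc((x−vt)/(2√(Dt))).
vt = 0.0842 × 325 = 27.365 m and 2√(Dt) = 2√(0.0135 × 325) = 4.189 m.
Argument (x−vt)/(2√(Dt)) = (25.9 − 27.365)/4.189 = -0.3497; ½·erfc(-0.3497) = 0.6895.
C = 5.59 × 0.6895 = 3.85 mg/L.

3.85 mg/L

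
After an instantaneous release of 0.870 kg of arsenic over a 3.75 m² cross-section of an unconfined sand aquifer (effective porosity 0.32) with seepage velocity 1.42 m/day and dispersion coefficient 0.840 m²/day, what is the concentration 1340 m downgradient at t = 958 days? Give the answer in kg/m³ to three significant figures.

For an instantaneous plane source, C(x,t) = M/(n_e·A·√(4πDt)) · exp(−(x−vt)²/(4Dt)), with n_e·A the pore (flow) area.
Plume center vt = 1.42 × 958 = 1360.36 m, so the well at 1340 m is 20.36 m upgradient of the peak.
√(4πDt) = 100.6 m, giving peak height M/(n_e·A·√(4πDt)) = 0.870/(0.32 × 3.75 × 100.6) = 0.007207 kg/m³.
(x−vt)²/(4Dt) = (-20.36)²/(4 × 0.840 × 958) = 0.1288; exp(−0.1288) = 0.8791.
C = 0.007207 × 0.8791 = 0.00634 kg/m³.

0.00634 kg/m³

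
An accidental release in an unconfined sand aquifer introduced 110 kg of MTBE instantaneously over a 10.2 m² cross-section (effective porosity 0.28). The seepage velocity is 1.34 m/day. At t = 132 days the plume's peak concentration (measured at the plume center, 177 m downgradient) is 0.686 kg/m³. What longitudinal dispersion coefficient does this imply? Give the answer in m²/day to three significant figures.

1.90 m²/day

At the plume center C_max = M/(n_e·A·√(4πDt)), so D = M²/(4πt·(n_e·A·C_max)²).
n_e·A·C_max = 0.28 × 10.2 × 0.686 = 1.959 kg/m.
D = 110²/(4π × 132 × 1.959²) = 1.90 m²/day.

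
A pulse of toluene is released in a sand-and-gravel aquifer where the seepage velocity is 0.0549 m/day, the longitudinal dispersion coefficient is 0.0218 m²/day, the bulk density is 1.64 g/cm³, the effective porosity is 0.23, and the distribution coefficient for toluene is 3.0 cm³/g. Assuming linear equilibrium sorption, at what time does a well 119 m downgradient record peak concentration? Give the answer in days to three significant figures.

48400 days

Retardation factor R = 1 + ρ_b·K_d/n = 1 + 1.64 × 3.0/0.23 = 22.39.
Sorption retards both mechanisms: v_R = v/R = 0.002452 m/day, D_R = D/R = 0.0009736 m²/day.
Peak time from v_R²t² + 2D_R t − x² = 0: t = (√(D_R² + v_R²x²) − D_R)/v_R².
√(D_R² + v_R²x²) = √(0.0009736² + 0.002452² × 119²) = 0.2918; v_R² = 6.012e-06.
t = (0.2918 − 0.0009736)/6.012e-06 = 48400 days.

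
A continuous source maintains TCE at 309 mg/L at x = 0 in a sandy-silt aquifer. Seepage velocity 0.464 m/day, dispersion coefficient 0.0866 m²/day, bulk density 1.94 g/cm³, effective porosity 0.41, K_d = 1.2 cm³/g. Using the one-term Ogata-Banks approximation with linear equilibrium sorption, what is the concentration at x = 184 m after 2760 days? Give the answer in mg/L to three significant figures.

Retardation factor R = 1 + ρ_b·K_d/n = 1 + 1.94 × 1.2/0.41 = 6.678.
Sorption retards both mechanisms: v_R = v/R = 0.06948 m/day, D_R = D/R = 0.01297 m²/day.
v_R·t = 0.06948 × 2760 = 191.7648 m; 2√(D_R t) = 11.97 m; argument = (184 − 191.7648)/11.97 = -0.6487.
C = C₀ × ½·erfc(-0.6487) = 309 × 0.8205 = 254 mg/L.

254 mg/L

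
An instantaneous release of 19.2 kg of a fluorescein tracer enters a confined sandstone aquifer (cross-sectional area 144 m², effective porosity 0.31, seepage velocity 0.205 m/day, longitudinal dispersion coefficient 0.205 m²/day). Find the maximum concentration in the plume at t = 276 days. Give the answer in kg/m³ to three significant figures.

0.0161 kg/m³

The peak of an instantaneous 1D plume sits at x = vt; there the Gaussian factor is 1 and C_max = M/(n_e·A·√(4πDt)), where n_e·A is the pore area the mass is dissolved in.
√(4πDt) = √(4π × 0.205 × 276) = 26.66 m, so C_max = 19.2/(0.31 × 144 × 26.66) = 0.0161 kg/m³.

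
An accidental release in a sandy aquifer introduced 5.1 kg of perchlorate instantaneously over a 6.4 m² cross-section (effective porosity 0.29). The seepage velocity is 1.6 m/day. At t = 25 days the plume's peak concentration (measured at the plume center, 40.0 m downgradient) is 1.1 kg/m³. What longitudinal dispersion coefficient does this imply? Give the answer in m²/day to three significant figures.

0.0199 m²/day

At the plume center C_max = M/(n_e·A·√(4πDt)), so D = M²/(4πt·(n_e·A·C_max)²).
n_e·A·C_max = 0.29 × 6.4 × 1.1 = 2.042 kg/m.
D = 5.1²/(4π × 25 × 2.042²) = 0.0199 m²/day.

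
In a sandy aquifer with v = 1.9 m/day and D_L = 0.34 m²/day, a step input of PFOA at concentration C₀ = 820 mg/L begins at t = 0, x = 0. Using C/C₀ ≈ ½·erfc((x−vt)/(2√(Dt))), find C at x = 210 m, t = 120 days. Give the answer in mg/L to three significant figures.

For a continuous step input, C/C₀ ≈ ½·erfc((x−vt)/(2√(Dt))).
vt = 1.9 × 120 = 228 m and 2√(Dt) = 2√(0.34 × 120) = 12.77 m.
Argument (x−vt)/(2√(Dt)) = (210 − 228)/12.77 = -1.410; ½·erfc(-1.410) = 0.9769.
C = 820 × 0.9769 = 801 mg/L.

801 mg/L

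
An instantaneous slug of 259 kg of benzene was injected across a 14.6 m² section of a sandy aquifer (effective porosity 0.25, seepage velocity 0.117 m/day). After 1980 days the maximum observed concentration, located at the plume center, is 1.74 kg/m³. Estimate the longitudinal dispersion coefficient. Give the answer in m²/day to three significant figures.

0.0668 m²/day

At the plume center C_max = M/(n_e·A·√(4πDt)), so D = M²/(4πt·(n_e·A·C_max)²).
n_e·A·C_max = 0.25 × 14.6 × 1.74 = 6.351 kg/m.
D = 259²/(4π × 1980 × 6.351²) = 0.0668 m²/day.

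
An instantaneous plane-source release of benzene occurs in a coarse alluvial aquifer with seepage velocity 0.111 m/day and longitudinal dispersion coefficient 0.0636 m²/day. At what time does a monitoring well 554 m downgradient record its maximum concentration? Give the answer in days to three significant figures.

For the 1D instantaneous-source solution, setting ∂C/∂t = 0 at fixed x gives v²t² + 2Dt − x² = 0, so t = (√(D² + v²x²) − D)/v².
√(D² + v²x²) = √(0.0636² + 0.111² × 554²) = 61.49; v² = 0.012321.
t = (61.49 − 0.0636)/0.012321 = 4990 days (vs. the pure-advection estimate x/v = 4990 d).

4990 days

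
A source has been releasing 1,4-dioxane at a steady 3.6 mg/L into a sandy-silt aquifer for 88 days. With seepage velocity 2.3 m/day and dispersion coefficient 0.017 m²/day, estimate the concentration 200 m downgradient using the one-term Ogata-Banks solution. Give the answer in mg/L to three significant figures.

3.30 mg/L

For a continuous step input, C/C₀ ≈ ½·erfc((x−vt)/(2√(Dt))).
vt = 2.3 × 88 = 202.4 m and 2√(Dt) = 2√(0.017 × 88) = 2.446 m.
Argument (x−vt)/(2√(Dt)) = (200 − 202.4)/2.446 = -0.9812; ½·erfc(-0.9812) = 0.9174.
C = 3.6 × 0.9174 = 3.30 mg/L.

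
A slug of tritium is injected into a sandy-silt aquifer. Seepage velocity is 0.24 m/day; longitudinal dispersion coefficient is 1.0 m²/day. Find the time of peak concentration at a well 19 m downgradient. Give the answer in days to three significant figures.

For the 1D instantaneous-source solution, setting ∂C/∂t = 0 at fixed x gives v²t² + 2Dt − x² = 0, so t = (√(D² + v²x²) − D)/v².
√(D² + v²x²) = √(1.0² + 0.24² × 19²) = 4.668; v² = 0.0576.
t = (4.668 − 1.0)/0.0576 = 63.7 days (vs. the pure-advection estimate x/v = 79.2 d).

63.7 days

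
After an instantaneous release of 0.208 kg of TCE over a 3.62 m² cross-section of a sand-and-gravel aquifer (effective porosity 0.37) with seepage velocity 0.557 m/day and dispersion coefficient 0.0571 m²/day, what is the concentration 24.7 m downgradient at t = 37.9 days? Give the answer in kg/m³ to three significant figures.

For an instantaneous plane source, C(x,t) = M/(n_e·A·√(4πDt)) · exp(−(x−vt)²/(4Dt)), with n_e·A the pore (flow) area.
Plume center vt = 0.557 × 37.9 = 21.1103 m, so the well at 24.7 m is 3.5897 m downgradient of the peak.
√(4πDt) = 5.215 m, giving peak height M/(n_e·A·√(4πDt)) = 0.208/(0.37 × 3.62 × 5.215) = 0.02978 kg/m³.
(x−vt)²/(4Dt) = (3.5897)²/(4 × 0.0571 × 37.9) = 1.489; exp(−1.489) = 0.2256.
C = 0.02978 × 0.2256 = 0.00672 kg/m³.

0.00672 kg/m³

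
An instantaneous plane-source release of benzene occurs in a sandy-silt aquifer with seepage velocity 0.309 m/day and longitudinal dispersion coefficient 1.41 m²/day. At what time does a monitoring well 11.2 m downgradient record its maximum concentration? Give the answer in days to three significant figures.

For the 1D instantaneous-source solution, setting ∂C/∂t = 0 at fixed x gives v²t² + 2Dt − x² = 0, so t = (√(D² + v²x²) − D)/v².
√(D² + v²x²) = √(1.41² + 0.309² × 11.2²) = 3.737; v² = 0.095481.
t = (3.737 − 1.41)/0.095481 = 24.4 days (vs. the pure-advection estimate x/v = 36.2 d).

24.4 days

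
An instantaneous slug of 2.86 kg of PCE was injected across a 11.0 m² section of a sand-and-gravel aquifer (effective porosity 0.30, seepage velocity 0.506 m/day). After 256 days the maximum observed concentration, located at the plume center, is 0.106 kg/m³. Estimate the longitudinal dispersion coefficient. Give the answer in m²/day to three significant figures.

0.0208 m²/day

At the plume center C_max = M/(n_e·A·√(4πDt)), so D = M²/(4πt·(n_e·A·C_max)²).
n_e·A·C_max = 0.30 × 11.0 × 0.106 = 0.3498 kg/m.
D = 2.86²/(4π × 256 × 0.3498²) = 0.0208 m²/day.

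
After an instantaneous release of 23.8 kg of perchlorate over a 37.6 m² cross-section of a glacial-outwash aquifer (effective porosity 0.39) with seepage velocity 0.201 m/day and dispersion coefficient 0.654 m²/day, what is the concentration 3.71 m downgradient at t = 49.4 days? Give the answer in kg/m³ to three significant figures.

For an instantaneous plane source, C(x,t) = M/(n_e·A·√(4πDt)) · exp(−(x−vt)²/(4Dt)), with n_e·A the pore (flow) area.
Plume center vt = 0.201 × 49.4 = 9.9294 m, so the well at 3.71 m is 6.2194 m upgradient of the peak.
√(4πDt) = 20.15 m, giving peak height M/(n_e·A·√(4πDt)) = 23.8/(0.39 × 37.6 × 20.15) = 0.08055 kg/m³.
(x−vt)²/(4Dt) = (-6.2194)²/(4 × 0.654 × 49.4) = 0.2993; exp(−0.2993) = 0.7413.
C = 0.08055 × 0.7413 = 0.0597 kg/m³.

0.0597 kg/m³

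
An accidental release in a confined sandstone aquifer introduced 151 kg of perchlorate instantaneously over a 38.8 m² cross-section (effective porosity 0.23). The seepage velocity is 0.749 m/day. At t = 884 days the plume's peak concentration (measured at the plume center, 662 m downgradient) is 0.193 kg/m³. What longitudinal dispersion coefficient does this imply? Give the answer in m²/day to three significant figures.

At the plume center C_max = M/(n_e·A·√(4πDt)), so D = M²/(4πt·(n_e·A·C_max)²).
n_e·A·C_max = 0.23 × 38.8 × 0.193 = 1.722 kg/m.
D = 151²/(4π × 884 × 1.722²) = 0.692 m²/day.

0.692 m²/day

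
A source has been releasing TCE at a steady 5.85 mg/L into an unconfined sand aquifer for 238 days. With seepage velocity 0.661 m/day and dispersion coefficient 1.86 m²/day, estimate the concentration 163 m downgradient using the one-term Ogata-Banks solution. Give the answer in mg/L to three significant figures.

For a continuous step input, C/C₀ ≈ ½·erfc((x−vt)/(2√(Dt))).
vt = 0.661 × 238 = 157.318 m and 2√(Dt) = 2√(1.86 × 238) = 42.08 m.
Argument (x−vt)/(2√(Dt)) = (163 − 157.318)/42.08 = 0.1350; ½·erfc(0.1350) = 0.4243.
C = 5.85 × 0.4243 = 2.48 mg/L.

2.48 mg/L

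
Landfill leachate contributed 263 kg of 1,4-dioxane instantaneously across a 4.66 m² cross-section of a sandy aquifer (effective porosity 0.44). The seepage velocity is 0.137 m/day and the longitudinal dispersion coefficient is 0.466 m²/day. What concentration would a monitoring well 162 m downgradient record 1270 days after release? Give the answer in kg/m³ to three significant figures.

For an instantaneous plane source, C(x,t) = M/(n_e·A·√(4πDt)) · exp(−(x−vt)²/(4Dt)), with n_e·A the pore (flow) area.
Plume center vt = 0.137 × 1270 = 173.99 m, so the well at 162 m is 11.99 m upgradient of the peak.
√(4πDt) = 86.24 m, giving peak height M/(n_e·A·√(4πDt)) = 263/(0.44 × 4.66 × 86.24) = 1.487 kg/m³.
(x−vt)²/(4Dt) = (-11.99)²/(4 × 0.466 × 1270) = 0.06073; exp(−0.06073) = 0.9411.
C = 1.487 × 0.9411 = 1.40 kg/m³.

1.40 kg/m³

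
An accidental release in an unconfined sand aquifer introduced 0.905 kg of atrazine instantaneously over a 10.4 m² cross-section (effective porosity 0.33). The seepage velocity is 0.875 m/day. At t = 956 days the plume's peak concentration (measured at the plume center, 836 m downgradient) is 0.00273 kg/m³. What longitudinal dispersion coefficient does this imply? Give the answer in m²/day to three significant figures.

At the plume center C_max = M/(n_e·A·√(4πDt)), so D = M²/(4πt·(n_e·A·C_max)²).
n_e·A·C_max = 0.33 × 10.4 × 0.00273 = 0.009369 kg/m.
D = 0.905²/(4π × 956 × 0.009369²) = 0.777 m²/day.

0.777 m²/day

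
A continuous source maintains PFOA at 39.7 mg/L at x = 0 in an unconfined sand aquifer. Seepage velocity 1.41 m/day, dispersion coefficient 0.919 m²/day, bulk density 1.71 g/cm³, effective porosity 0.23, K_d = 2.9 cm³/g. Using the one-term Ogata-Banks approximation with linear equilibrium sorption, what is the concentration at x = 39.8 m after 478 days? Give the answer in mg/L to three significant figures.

2.22 mg/L

Retardation factor R = 1 + ρ_b·K_d/n = 1 + 1.71 × 2.9/0.23 = 22.56.
Sorption retards both mechanisms: v_R = v/R = 0.06250 m/day, D_R = D/R = 0.04074 m²/day.
v_R·t = 0.06250 × 478 = 29.875 m; 2√(D_R t) = 8.826 m; argument = (39.8 − 29.875)/8.826 = 1.125.
C = C₀ × ½·erfc(1.125) = 39.7 × 0.05581 = 2.22 mg/L.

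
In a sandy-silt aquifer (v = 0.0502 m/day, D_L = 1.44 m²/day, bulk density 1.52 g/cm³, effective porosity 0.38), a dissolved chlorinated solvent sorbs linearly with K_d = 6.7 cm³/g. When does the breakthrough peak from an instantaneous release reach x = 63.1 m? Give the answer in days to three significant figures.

Retardation factor R = 1 + ρ_b·K_d/n = 1 + 1.52 × 6.7/0.38 = 27.80.
Sorption retards both mechanisms: v_R = v/R = 0.001806 m/day, D_R = D/R = 0.05180 m²/day.
Peak time from v_R²t² + 2D_R t − x² = 0: t = (√(D_R² + v_R²x²) − D_R)/v_R².
√(D_R² + v_R²x²) = √(0.05180² + 0.001806² × 63.1²) = 0.1252; v_R² = 3.262e-06.
t = (0.1252 − 0.05180)/3.262e-06 = 22500 days.

22500 days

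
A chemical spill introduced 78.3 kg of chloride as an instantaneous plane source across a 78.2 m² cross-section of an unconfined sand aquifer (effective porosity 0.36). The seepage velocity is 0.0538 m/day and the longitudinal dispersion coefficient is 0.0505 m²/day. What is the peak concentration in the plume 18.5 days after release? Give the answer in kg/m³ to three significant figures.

The peak of an instantaneous 1D plume sits at x = vt; there the Gaussian factor is 1 and C_max = M/(n_e·A·√(4πDt)), where n_e·A is the pore area the mass is dissolved in.
√(4πDt) = √(4π × 0.0505 × 18.5) = 3.426 m, so C_max = 78.3/(0.36 × 78.2 × 3.426) = 0.812 kg/m³.

0.812 kg/m³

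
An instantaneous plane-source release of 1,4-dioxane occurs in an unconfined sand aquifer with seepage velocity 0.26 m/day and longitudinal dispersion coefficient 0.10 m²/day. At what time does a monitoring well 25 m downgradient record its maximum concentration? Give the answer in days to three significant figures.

For the 1D instantaneous-source solution, setting ∂C/∂t = 0 at fixed x gives v²t² + 2Dt − x² = 0, so t = (√(D² + v²x²) − D)/v².
√(D² + v²x²) = √(0.10² + 0.26² × 25²) = 6.501; v² = 0.0676.
t = (6.501 − 0.10)/0.0676 = 94.7 days (vs. the pure-advection estimate x/v = 96.2 d).

94.7 days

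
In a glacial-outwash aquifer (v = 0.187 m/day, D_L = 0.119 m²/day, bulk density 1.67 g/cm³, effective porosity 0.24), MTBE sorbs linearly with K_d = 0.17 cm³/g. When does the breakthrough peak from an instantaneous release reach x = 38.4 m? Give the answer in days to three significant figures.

Retardation factor R = 1 + ρ_b·K_d/n = 1 + 1.67 × 0.17/0.24 = 2.183.
Sorption retards both mechanisms: v_R = v/R = 0.08566 m/day, D_R = D/R = 0.05451 m²/day.
Peak time from v_R²t² + 2D_R t − x² = 0: t = (√(D_R² + v_R²x²) − D_R)/v_R².
√(D_R² + v_R²x²) = √(0.05451² + 0.08566² × 38.4²) = 3.290; v_R² = 0.007338.
t = (3.290 − 0.05451)/0.007338 = 441 days.

441 days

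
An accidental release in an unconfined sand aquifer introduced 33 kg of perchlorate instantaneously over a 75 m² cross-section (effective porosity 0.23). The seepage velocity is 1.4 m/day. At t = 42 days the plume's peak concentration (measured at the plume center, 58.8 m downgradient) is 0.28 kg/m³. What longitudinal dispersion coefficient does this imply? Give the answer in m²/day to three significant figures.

At the plume center C_max = M/(n_e·A·√(4πDt)), so D = M²/(4πt·(n_e·A·C_max)²).
n_e·A·C_max = 0.23 × 75 × 0.28 = 4.830 kg/m.
D = 33²/(4π × 42 × 4.830²) = 0.0884 m²/day.

0.0884 m²/day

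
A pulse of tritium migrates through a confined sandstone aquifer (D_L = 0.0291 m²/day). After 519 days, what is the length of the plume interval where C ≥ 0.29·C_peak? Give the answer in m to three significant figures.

The plume is Gaussian with σ = √(2Dt) = √(2 × 0.0291 × 519) = 5.496 m.
C/C_peak = exp(−Δx²/(2σ²)) = 0.29 ⇒ Δx = σ·√(−2 ln 0.29) = 5.496 × 1.573 = 8.645 m.
Width = 2Δx = 17.3 m.

17.3 m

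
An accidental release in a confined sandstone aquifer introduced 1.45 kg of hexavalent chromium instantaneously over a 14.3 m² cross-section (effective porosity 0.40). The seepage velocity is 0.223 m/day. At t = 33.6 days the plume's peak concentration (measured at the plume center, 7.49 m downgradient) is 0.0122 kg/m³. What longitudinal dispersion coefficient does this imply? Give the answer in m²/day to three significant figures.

1.02 m²/day

At the plume center C_max = M/(n_e·A·√(4πDt)), so D = M²/(4πt·(n_e·A·C_max)²).
n_e·A·C_max = 0.40 × 14.3 × 0.0122 = 0.06978 kg/m.
D = 1.45²/(4π × 33.6 × 0.06978²) = 1.02 m²/day.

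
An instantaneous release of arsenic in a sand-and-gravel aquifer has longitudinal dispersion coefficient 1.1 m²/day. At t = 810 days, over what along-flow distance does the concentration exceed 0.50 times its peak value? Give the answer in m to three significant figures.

99.4 m

The plume is Gaussian with σ = √(2Dt) = √(2 × 1.1 × 810) = 42.21 m.
C/C_peak = exp(−Δx²/(2σ²)) = 0.50 ⇒ Δx = σ·√(−2 ln 0.50) = 42.21 × 1.177 = 49.68 m.
Width = 2Δx = 99.4 m.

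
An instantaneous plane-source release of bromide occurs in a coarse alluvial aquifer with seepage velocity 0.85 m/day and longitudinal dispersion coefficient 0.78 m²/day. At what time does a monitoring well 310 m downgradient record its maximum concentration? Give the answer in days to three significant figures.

For the 1D instantaneous-source solution, setting ∂C/∂t = 0 at fixed x gives v²t² + 2Dt − x² = 0, so t = (√(D² + v²x²) − D)/v².
√(D² + v²x²) = √(0.78² + 0.85² × 310²) = 263.5; v² = 0.7225.
t = (263.5 − 0.78)/0.7225 = 364 days (vs. the pure-advection estimate x/v = 365 d).

364 days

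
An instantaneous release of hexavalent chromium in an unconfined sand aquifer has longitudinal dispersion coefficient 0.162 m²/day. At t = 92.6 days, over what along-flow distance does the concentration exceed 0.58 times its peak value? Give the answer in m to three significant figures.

The plume is Gaussian with σ = √(2Dt) = √(2 × 0.162 × 92.6) = 5.477 m.
C/C_peak = exp(−Δx²/(2σ²)) = 0.58 ⇒ Δx = σ·√(−2 ln 0.58) = 5.477 × 1.044 = 5.718 m.
Width = 2Δx = 11.4 m.

11.4 m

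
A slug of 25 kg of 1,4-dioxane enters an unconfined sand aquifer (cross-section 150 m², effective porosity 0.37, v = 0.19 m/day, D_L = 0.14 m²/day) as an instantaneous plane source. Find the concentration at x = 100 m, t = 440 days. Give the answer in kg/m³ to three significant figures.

For an instantaneous plane source, C(x,t) = M/(n_e·A·√(4πDt)) · exp(−(x−vt)²/(4Dt)), with n_e·A the pore (flow) area.
Plume center vt = 0.19 × 440 = 83.6 m, so the well at 100 m is 16.4 m downgradient of the peak.
√(4πDt) = 27.82 m, giving peak height M/(n_e·A·√(4πDt)) = 25/(0.37 × 150 × 27.82) = 0.01619 kg/m³.
(x−vt)²/(4Dt) = (16.4)²/(4 × 0.14 × 440) = 1.092; exp(−1.092) = 0.3355.
C = 0.01619 × 0.3355 = 0.00543 kg/m³.

0.00543 kg/m³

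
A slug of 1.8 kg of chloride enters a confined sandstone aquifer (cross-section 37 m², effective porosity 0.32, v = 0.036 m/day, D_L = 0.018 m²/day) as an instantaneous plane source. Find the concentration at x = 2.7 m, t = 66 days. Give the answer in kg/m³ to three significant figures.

0.0385 kg/m³

For an instantaneous plane source, C(x,t) = M/(n_e·A·√(4πDt)) · exp(−(x−vt)²/(4Dt)), with n_e·A the pore (flow) area.
Plume center vt = 0.036 × 66 = 2.376 m, so the well at 2.7 m is 0.324 m downgradient of the peak.
√(4πDt) = 3.864 m, giving peak height M/(n_e·A·√(4πDt)) = 1.8/(0.32 × 37 × 3.864) = 0.03934 kg/m³.
(x−vt)²/(4Dt) = (0.324)²/(4 × 0.018 × 66) = 0.02209; exp(−0.02209) = 0.9782.
C = 0.03934 × 0.9782 = 0.0385 kg/m³.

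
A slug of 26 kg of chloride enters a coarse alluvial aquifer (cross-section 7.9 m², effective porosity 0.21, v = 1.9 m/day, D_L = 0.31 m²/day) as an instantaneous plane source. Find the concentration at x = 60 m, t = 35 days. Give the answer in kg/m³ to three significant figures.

For an instantaneous plane source, C(x,t) = M/(n_e·A·√(4πDt)) · exp(−(x−vt)²/(4Dt)), with n_e·A the pore (flow) area.
Plume center vt = 1.9 × 35 = 66.5 m, so the well at 60 m is 6.5 m upgradient of the peak.
√(4πDt) = 11.68 m, giving peak height M/(n_e·A·√(4πDt)) = 26/(0.21 × 7.9 × 11.68) = 1.342 kg/m³.
(x−vt)²/(4Dt) = (-6.5)²/(4 × 0.31 × 35) = 0.9735; exp(−0.9735) = 0.3778.
C = 1.342 × 0.3778 = 0.507 kg/m³.

0.507 kg/m³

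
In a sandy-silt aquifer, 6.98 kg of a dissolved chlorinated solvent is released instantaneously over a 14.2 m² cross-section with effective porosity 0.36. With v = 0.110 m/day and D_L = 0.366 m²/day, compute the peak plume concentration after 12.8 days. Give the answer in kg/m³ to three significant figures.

The peak of an instantaneous 1D plume sits at x = vt; there the Gaussian factor is 1 and C_max = M/(n_e·A·√(4πDt)), where n_e·A is the pore area the mass is dissolved in.
√(4πDt) = √(4π × 0.366 × 12.8) = 7.673 m, so C_max = 6.98/(0.36 × 14.2 × 7.673) = 0.178 kg/m³.

0.178 kg/m³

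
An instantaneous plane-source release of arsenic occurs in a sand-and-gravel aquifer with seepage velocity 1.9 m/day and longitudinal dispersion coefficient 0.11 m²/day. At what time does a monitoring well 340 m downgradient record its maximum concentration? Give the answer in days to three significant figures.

For the 1D instantaneous-source solution, setting ∂C/∂t = 0 at fixed x gives v²t² + 2Dt − x² = 0, so t = (√(D² + v²x²) − D)/v².
√(D² + v²x²) = √(0.11² + 1.9² × 340²) = 646.0; v² = 3.61.
t = (646.0 − 0.11)/3.61 = 179 days (vs. the pure-advection estimate x/v = 179 d).

179 days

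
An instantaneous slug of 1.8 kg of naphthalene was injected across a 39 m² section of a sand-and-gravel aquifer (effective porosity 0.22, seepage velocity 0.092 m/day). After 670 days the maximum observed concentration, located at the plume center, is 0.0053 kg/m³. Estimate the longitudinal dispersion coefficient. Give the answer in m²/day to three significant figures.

0.186 m²/day

At the plume center C_max = M/(n_e·A·√(4πDt)), so D = M²/(4πt·(n_e·A·C_max)²).
n_e·A·C_max = 0.22 × 39 × 0.0053 = 0.04547 kg/m.
D = 1.8²/(4π × 670 × 0.04547²) = 0.186 m²/day.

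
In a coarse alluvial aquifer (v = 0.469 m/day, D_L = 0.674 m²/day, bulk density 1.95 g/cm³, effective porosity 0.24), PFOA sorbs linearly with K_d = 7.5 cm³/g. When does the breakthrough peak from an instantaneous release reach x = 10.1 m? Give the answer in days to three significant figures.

1160 days

Retardation factor R = 1 + ρ_b·K_d/n = 1 + 1.95 × 7.5/0.24 = 61.94.
Sorption retards both mechanisms: v_R = v/R = 0.007572 m/day, D_R = D/R = 0.01088 m²/day.
Peak time from v_R²t² + 2D_R t − x² = 0: t = (√(D_R² + v_R²x²) − D_R)/v_R².
√(D_R² + v_R²x²) = √(0.01088² + 0.007572² × 10.1²) = 0.07725; v_R² = 5.734e-05.
t = (0.07725 − 0.01088)/5.734e-05 = 1160 days.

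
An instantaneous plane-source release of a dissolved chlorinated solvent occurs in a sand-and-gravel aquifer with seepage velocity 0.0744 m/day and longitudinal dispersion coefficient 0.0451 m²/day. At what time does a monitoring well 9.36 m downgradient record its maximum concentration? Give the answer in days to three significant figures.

118 days

For the 1D instantaneous-source solution, setting ∂C/∂t = 0 at fixed x gives v²t² + 2Dt − x² = 0, so t = (√(D² + v²x²) − D)/v².
√(D² + v²x²) = √(0.0451² + 0.0744² × 9.36²) = 0.6978; v² = 0.00553536.
t = (0.6978 − 0.0451)/0.00553536 = 118 days (vs. the pure-advection estimate x/v = 126 d).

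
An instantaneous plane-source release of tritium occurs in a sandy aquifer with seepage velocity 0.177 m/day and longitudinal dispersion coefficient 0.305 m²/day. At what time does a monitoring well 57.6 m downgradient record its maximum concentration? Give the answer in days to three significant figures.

For the 1D instantaneous-source solution, setting ∂C/∂t = 0 at fixed x gives v²t² + 2Dt − x² = 0, so t = (√(D² + v²x²) − D)/v².
√(D² + v²x²) = √(0.305² + 0.177² × 57.6²) = 10.20; v² = 0.031329.
t = (10.20 − 0.305)/0.031329 = 316 days (vs. the pure-advection estimate x/v = 325 d).

316 days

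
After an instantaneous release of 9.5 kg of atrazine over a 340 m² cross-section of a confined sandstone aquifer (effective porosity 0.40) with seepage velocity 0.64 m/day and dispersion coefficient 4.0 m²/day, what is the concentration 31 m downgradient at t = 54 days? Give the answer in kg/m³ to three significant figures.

0.00132 kg/m³

For an instantaneous plane source, C(x,t) = M/(n_e·A·√(4πDt)) · exp(−(x−vt)²/(4Dt)), with n_e·A the pore (flow) area.
Plume center vt = 0.64 × 54 = 34.56 m, so the well at 31 m is 3.56 m upgradient of the peak.
√(4πDt) = 52.10 m, giving peak height M/(n_e·A·√(4πDt)) = 9.5/(0.40 × 340 × 52.10) = 0.001341 kg/m³.
(x−vt)²/(4Dt) = (-3.56)²/(4 × 4.0 × 54) = 0.01467; exp(−0.01467) = 0.9854.
C = 0.001341 × 0.9854 = 0.00132 kg/m³.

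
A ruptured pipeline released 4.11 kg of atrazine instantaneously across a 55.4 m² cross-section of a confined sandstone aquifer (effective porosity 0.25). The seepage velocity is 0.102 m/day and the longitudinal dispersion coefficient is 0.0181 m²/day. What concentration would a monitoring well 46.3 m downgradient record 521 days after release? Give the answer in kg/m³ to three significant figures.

For an instantaneous plane source, C(x,t) = M/(n_e·A·√(4πDt)) · exp(−(x−vt)²/(4Dt)), with n_e·A the pore (flow) area.
Plume center vt = 0.102 × 521 = 53.142 m, so the well at 46.3 m is 6.842 m upgradient of the peak.
√(4πDt) = 10.89 m, giving peak height M/(n_e·A·√(4πDt)) = 4.11/(0.25 × 55.4 × 10.89) = 0.02725 kg/m³.
(x−vt)²/(4Dt) = (-6.842)²/(4 × 0.0181 × 521) = 1.241; exp(−1.241) = 0.2891.
C = 0.02725 × 0.2891 = 0.00788 kg/m³.

0.00788 kg/m³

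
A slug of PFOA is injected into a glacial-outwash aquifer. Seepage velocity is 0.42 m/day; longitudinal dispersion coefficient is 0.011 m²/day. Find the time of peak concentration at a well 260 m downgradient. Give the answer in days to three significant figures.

For the 1D instantaneous-source solution, setting ∂C/∂t = 0 at fixed x gives v²t² + 2Dt − x² = 0, so t = (√(D² + v²x²) − D)/v².
√(D² + v²x²) = √(0.011² + 0.42² × 260²) = 109.2; v² = 0.1764.
t = (109.2 − 0.011)/0.1764 = 619 days (vs. the pure-advection estimate x/v = 619 d).

619 days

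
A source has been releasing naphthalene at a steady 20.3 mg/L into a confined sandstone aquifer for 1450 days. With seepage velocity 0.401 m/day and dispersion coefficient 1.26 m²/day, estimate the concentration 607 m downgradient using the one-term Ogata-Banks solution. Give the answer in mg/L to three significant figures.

6.83 mg/L

For a continuous step input, C/C₀ ≈ ½·erfc((x−vt)/(2√(Dt))).
vt = 0.401 × 1450 = 581.45 m and 2√(Dt) = 2√(1.26 × 1450) = 85.49 m.
Argument (x−vt)/(2√(Dt)) = (607 − 581.45)/85.49 = 0.2989; ½·erfc(0.2989) = 0.3363.
C = 20.3 × 0.3363 = 6.83 mg/L.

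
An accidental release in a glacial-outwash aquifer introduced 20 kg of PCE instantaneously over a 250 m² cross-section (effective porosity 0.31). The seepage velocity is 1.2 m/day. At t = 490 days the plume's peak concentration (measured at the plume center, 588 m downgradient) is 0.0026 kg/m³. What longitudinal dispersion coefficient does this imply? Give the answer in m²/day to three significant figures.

1.60 m²/day

At the plume center C_max = M/(n_e·A·√(4πDt)), so D = M²/(4πt·(n_e·A·C_max)²).
n_e·A·C_max = 0.31 × 250 × 0.0026 = 0.2015 kg/m.
D = 20²/(4π × 490 × 0.2015²) = 1.60 m²/day.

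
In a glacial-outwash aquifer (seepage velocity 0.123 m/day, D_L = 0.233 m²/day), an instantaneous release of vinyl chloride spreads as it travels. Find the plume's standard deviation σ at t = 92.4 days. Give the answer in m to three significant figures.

6.56 m

Dispersive spreading gives a Gaussian with σ² = 2Dt; advection only shifts the center.
σ = √(2 × 0.233 × 92.4) = 6.56 m.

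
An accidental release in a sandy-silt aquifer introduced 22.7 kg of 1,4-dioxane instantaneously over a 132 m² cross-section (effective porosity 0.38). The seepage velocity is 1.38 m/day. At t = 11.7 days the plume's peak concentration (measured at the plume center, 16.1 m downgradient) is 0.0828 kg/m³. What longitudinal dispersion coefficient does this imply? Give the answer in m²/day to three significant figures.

0.203 m²/day

At the plume center C_max = M/(n_e·A·√(4πDt)), so D = M²/(4πt·(n_e·A·C_max)²).
n_e·A·C_max = 0.38 × 132 × 0.0828 = 4.153 kg/m.
D = 22.7²/(4π × 11.7 × 4.153²) = 0.203 m²/day.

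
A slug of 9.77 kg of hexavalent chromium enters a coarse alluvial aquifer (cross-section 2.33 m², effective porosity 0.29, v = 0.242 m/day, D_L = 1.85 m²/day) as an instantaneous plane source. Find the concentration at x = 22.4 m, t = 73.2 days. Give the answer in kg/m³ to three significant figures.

For an instantaneous plane source, C(x,t) = M/(n_e·A·√(4πDt)) · exp(−(x−vt)²/(4Dt)), with n_e·A the pore (flow) area.
Plume center vt = 0.242 × 73.2 = 17.7144 m, so the well at 22.4 m is 4.6856 m downgradient of the peak.
√(4πDt) = 41.25 m, giving peak height M/(n_e·A·√(4πDt)) = 9.77/(0.29 × 2.33 × 41.25) = 0.3505 kg/m³.
(x−vt)²/(4Dt) = (4.6856)²/(4 × 1.85 × 73.2) = 0.04053; exp(−0.04053) = 0.9603.
C = 0.3505 × 0.9603 = 0.337 kg/m³.

0.337 kg/m³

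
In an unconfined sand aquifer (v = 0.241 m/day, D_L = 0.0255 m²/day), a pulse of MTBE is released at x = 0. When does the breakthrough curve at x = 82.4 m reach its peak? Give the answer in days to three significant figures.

341 days

For the 1D instantaneous-source solution, setting ∂C/∂t = 0 at fixed x gives v²t² + 2Dt − x² = 0, so t = (√(D² + v²x²) − D)/v².
√(D² + v²x²) = √(0.0255² + 0.241² × 82.4²) = 19.86; v² = 0.058081.
t = (19.86 − 0.0255)/0.058081 = 341 days (vs. the pure-advection estimate x/v = 342 d).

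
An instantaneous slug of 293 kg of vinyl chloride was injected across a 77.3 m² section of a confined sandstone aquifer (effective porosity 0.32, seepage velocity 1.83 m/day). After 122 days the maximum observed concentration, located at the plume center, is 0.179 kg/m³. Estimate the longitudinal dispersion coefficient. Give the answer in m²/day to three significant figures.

At the plume center C_max = M/(n_e·A·√(4πDt)), so D = M²/(4πt·(n_e·A·C_max)²).
n_e·A·C_max = 0.32 × 77.3 × 0.179 = 4.428 kg/m.
D = 293²/(4π × 122 × 4.428²) = 2.86 m²/day.

2.86 m²/day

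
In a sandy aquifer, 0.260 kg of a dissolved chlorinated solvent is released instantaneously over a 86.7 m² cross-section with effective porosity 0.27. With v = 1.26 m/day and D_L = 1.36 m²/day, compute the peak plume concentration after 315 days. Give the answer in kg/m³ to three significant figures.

The peak of an instantaneous 1D plume sits at x = vt; there the Gaussian factor is 1 and C_max = M/(n_e·A·√(4πDt)), where n_e·A is the pore area the mass is dissolved in.
√(4πDt) = √(4π × 1.36 × 315) = 73.37 m, so C_max = 0.260/(0.27 × 86.7 × 73.37) = 0.000151 kg/m³.

0.000151 kg/m³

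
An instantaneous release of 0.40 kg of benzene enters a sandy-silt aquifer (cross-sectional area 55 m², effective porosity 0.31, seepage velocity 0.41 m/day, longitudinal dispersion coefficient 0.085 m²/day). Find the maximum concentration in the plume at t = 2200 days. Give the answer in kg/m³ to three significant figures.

The peak of an instantaneous 1D plume sits at x = vt; there the Gaussian factor is 1 and C_max = M/(n_e·A·√(4πDt)), where n_e·A is the pore area the mass is dissolved in.
√(4πDt) = √(4π × 0.085 × 2200) = 48.48 m, so C_max = 0.40/(0.31 × 55 × 48.48) = 0.000484 kg/m³.

0.000484 kg/m³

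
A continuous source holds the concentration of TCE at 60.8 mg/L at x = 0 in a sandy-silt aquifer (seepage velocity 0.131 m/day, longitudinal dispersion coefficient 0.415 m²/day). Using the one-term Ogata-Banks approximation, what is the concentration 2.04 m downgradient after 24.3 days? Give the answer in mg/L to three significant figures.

36.5 mg/L

For a continuous step input, C/C₀ ≈ ½·erfc((x−vt)/(2√(Dt))).
vt = 0.131 × 24.3 = 3.1833 m and 2√(Dt) = 2√(0.415 × 24.3) = 6.351 m.
Argument (x−vt)/(2√(Dt)) = (2.04 − 3.1833)/6.351 = -0.1800; ½·erfc(-0.1800) = 0.6005.
C = 60.8 × 0.6005 = 36.5 mg/L.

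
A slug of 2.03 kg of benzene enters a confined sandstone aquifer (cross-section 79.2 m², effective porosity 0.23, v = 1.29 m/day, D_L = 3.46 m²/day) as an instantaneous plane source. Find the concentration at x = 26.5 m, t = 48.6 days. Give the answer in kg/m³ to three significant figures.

0.000346 kg/m³

For an instantaneous plane source, C(x,t) = M/(n_e·A·√(4πDt)) · exp(−(x−vt)²/(4Dt)), with n_e·A the pore (flow) area.
Plume center vt = 1.29 × 48.6 = 62.694 m, so the well at 26.5 m is 36.194 m upgradient of the peak.
√(4πDt) = 45.97 m, giving peak height M/(n_e·A·√(4πDt)) = 2.03/(0.23 × 79.2 × 45.97) = 0.002424 kg/m³.
(x−vt)²/(4Dt) = (-36.194)²/(4 × 3.46 × 48.6) = 1.948; exp(−1.948) = 0.1426.
C = 0.002424 × 0.1426 = 0.000346 kg/m³.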